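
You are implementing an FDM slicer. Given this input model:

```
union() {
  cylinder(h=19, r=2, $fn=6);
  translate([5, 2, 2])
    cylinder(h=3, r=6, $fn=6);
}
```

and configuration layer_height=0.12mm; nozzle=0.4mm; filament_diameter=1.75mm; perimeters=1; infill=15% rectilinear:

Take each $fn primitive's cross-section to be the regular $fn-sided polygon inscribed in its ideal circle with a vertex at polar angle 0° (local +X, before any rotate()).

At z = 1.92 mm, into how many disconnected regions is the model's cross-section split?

1

At z = 1.92 mm: the r=2 cylinder gives a regular 6-gon of circumradius 2 (constant along its height); the cylinder at (5, 2) is not intersected at this z (z outside [2, 5]); Combining (union): only the r=2 cylinder is present, so the union is just that shape — 1 connected region. The result has 1 disconnected region.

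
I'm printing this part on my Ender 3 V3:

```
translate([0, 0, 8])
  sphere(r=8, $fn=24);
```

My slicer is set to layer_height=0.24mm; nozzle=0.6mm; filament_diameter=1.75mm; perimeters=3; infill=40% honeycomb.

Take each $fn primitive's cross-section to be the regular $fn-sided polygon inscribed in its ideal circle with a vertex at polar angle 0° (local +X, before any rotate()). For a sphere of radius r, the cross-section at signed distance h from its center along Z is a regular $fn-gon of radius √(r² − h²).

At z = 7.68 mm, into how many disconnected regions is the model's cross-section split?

At z = 7.68 mm: the sphere: section is a regular 24-gon, circumradius = √(r²−h²) = √(8²−0.32²) = 7.994. The result has 1 disconnected region.

1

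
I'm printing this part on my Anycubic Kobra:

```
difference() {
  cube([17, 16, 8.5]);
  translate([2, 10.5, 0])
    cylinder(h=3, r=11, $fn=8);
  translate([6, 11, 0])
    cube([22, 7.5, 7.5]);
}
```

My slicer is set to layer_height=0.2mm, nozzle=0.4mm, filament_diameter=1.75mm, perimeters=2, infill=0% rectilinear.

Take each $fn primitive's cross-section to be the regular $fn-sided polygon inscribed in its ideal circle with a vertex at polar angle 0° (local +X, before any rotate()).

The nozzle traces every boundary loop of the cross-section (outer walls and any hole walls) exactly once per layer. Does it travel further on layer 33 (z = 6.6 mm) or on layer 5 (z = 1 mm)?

layer 33 (z = 6.6 mm)

Layer 33 (z = 6.6): the cube is present — its section is the full 17×16 rectangle (perimeter 66.00 mm); the cylinder at (2, 10.5) does not reach this height (z outside [0, 3]); the cube at (6, 11) (footprint 22×7.5) is included at this height (perimeter 59.00 mm); After the difference (first − rest): starting from the 17×16 cube, the 22×7.5 cube at (6, 11) partially overlaps it — only the 55.00 mm² overlap (of its 165.00 mm²) is removed, clipping the outline — boundary = 66.00 mm. So its perimeter = 66.00 mm. Layer 5 (z = 1): the 17×16 cube contributes its full rectangle (perimeter 66.00 mm); the r=11 cylinder at (2, 10.5) gives a regular 8-gon of circumradius 11 (constant along its height) (perimeter = 2·8·11.000·sin(180°/8) = 67.35 mm); the cube at (6, 11) is present — its section is the full 22×7.5 rectangle (perimeter 59.00 mm); Taking the first minus the rest: starting from the 17×16 cube, the r=11 cylinder at (2, 10.5) partially overlaps it — only the 171.36 mm² overlap (of its 342.24 mm²) is removed, clipping the outline; the 22×7.5 cube at (6, 11) partially overlaps it — only the 26.21 mm² overlap (of its 165.00 mm²) is removed, clipping the outline — boundary = 47.05 mm. So its perimeter = 47.05 mm. Layer 33 is larger (66.00 vs 47.05 mm).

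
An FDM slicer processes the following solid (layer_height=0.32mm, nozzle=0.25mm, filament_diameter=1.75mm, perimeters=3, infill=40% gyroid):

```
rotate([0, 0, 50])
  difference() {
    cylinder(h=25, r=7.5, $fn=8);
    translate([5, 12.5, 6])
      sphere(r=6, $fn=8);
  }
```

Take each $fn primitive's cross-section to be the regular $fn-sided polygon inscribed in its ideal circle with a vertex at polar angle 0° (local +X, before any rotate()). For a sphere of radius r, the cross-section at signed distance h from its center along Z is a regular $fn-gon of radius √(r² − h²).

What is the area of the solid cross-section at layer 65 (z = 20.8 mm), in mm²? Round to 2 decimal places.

159.10 mm²

At z = 20.8 mm: the r=7.5 cylinder contributes a regular 8-gon of circumradius 7.5 (area = (8/2)·7.500²·sin(360°/8) = 159.10 mm²); the sphere at (5, 12.5) is not intersected at this z (|z−center|=14.800 > r=6); Taking the first minus the rest: none of the subtracted shapes is present at this height, so the r=7.5 cylinder is unchanged — area = 159.10 mm²; (whole slice rotated 50° about Z — lengths, areas and connectivity unchanged). Overall, the cross-section is a single solid region. Net area = 159.10 mm².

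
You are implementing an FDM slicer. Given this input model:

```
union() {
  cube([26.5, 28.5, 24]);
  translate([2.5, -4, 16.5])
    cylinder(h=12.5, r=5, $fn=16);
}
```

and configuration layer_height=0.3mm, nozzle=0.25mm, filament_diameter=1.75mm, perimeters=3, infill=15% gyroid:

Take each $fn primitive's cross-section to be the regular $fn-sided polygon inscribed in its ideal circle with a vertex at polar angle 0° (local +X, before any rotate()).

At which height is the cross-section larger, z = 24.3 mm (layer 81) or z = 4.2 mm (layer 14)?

Layer 81 (z = 24.3): the cube does not reach this height (z outside [0, 24]); the r=5 cylinder at (2.5, -4) contributes a regular 16-gon of circumradius 5 (area = (16/2)·5.000²·sin(360°/16) = 76.54 mm²); Taking the union: only the r=5 cylinder at (2.5, -4) is present, so the union is just that shape — area = 76.54 mm². So its area = 76.54 mm². Layer 14 (z = 4.2): the cube is present — its section is the full 26.5×28.5 rectangle (area 755.25 mm²); the cylinder at (2.5, -4) is absent (z outside [16.5, 29]); Combining (union): only the 26.5×28.5 cube is present, so the union is just that shape — area = 755.25 mm². So its area = 755.25 mm². Layer 14 is larger (755.25 vs 76.54 mm²).

layer 14 (z = 4.2 mm)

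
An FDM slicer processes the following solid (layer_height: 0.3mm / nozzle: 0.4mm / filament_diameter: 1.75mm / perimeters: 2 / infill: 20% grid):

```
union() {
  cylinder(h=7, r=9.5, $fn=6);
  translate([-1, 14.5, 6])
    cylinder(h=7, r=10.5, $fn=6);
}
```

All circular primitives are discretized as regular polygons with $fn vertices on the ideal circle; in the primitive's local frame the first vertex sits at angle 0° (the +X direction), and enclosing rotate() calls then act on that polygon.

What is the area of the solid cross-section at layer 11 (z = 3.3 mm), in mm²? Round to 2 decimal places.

234.48 mm²

At z = 3.3 mm: the r=9.5 cylinder contributes a regular 6-gon of circumradius 9.5 (area = (6/2)·9.500²·sin(360°/6) = 234.48 mm²); the cylinder at (-1, 14.5) is not intersected at this z (z outside [6, 13]); Combining (union): only the r=9.5 cylinder is present, so the union is just that shape — area = 234.48 mm². Overall, the cross-section is a single solid region. Net area = 234.48 mm².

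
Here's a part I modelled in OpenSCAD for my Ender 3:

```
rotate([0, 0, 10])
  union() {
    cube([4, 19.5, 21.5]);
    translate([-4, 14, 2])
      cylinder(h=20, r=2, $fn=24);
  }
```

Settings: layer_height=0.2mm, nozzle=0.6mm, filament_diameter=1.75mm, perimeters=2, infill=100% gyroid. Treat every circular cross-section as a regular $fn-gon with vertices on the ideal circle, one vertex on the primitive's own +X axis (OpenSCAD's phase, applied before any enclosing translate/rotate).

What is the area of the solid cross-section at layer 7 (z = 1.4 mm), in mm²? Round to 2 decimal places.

At z = 1.4 mm: the cube (footprint 4×19.5) is included at this height (area 78.00 mm²); the cylinder at (-4, 14) is not intersected at this z (z outside [2, 22]); Merging all regions: only the 4×19.5 cube is present, so the union is just that shape — area = 78.00 mm²; (rotated 10° about Z; rotation is an isometry so areas/perimeters/island counts are preserved). Overall, the cross-section is a single solid region. Net area = 78.00 mm².

78.00 mm²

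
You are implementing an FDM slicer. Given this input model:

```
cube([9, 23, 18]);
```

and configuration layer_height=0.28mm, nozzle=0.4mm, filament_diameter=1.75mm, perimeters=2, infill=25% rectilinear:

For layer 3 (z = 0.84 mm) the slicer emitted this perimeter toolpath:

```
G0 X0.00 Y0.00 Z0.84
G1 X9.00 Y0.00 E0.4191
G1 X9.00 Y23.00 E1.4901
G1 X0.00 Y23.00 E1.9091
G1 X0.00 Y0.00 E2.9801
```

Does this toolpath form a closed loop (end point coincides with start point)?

yes

Start point (G0): (0.00, 0.00). End point (last G1): the path returns to the start — closed.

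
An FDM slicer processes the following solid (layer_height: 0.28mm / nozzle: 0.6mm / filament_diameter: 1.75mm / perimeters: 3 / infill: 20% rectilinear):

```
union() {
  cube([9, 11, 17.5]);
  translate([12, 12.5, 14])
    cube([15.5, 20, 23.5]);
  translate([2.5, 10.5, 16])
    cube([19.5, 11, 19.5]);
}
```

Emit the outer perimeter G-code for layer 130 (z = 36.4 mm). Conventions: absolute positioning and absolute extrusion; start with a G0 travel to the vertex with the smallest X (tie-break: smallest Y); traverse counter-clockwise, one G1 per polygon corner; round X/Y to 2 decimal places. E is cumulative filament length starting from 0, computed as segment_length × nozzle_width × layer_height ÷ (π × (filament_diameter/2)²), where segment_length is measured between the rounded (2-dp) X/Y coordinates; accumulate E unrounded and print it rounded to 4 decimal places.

G0 X12.00 Y12.50 Z36.40
G1 X27.50 Y12.50 E1.0826
G1 X27.50 Y32.50 E2.4795
G1 X12.00 Y32.50 E3.5622
G1 X12.00 Y12.50 E4.9591

At z = 36.4 mm: the cube does not reach this height (z outside [0, 17.5]); the cube at (12, 12.5) is present — its section is the full 15.5×20 rectangle; the cube at (2.5, 10.5) does not reach this height (z outside [16, 35.5]); Taking the union: only the 15.5×20 cube at (12, 12.5) is present, so the union is just that shape — 1 connected region. The outline is a single polygon with 4 vertices. Extrusion per mm of travel: 0.6 × 0.28 / (π × 0.875²) = 0.069846. Accumulating E over each segment gives final E = 4.9591.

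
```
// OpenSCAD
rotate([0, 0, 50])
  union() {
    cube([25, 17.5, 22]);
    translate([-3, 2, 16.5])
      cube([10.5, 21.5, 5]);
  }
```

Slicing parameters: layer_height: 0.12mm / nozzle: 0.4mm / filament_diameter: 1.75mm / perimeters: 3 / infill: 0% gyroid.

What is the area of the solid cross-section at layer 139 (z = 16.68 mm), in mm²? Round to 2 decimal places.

547.00 mm²

At z = 16.68 mm: the cube (footprint 25×17.5) is included at this height (area 437.50 mm²); the 10.5×21.5 cube at (-3, 2) contributes its full rectangle (area 225.75 mm²); Taking the union: the regions partially overlap — summed areas 663.25 mm² minus the doubly-counted overlap 116.25 mm² gives 547.00 mm² — area = 547.00 mm²; (rotated 50° about Z; rotation is an isometry so areas/perimeters/island counts are preserved). Overall, the cross-section is a single solid region. Net area = 547.00 mm².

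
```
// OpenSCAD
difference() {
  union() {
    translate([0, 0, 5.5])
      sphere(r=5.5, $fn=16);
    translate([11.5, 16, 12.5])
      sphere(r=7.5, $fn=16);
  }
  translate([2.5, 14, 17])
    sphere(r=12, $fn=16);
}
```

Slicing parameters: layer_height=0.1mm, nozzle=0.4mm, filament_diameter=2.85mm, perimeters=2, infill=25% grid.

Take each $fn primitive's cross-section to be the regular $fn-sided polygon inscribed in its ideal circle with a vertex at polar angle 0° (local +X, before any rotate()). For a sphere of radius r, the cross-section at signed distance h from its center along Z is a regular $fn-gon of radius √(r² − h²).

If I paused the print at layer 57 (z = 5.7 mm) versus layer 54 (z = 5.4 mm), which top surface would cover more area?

layer 57 (z = 5.7 mm)

Layer 57 (z = 5.7): the sphere: section is a regular 16-gon, circumradius = √(r²−h²) = √(5.5²−0.2²) = 5.496 (area = (16/2)·5.496²·sin(360°/16) = 92.49 mm²); the r=7.5 sphere at (11.5, 16) slices to a regular 16-gon of circumradius 3.164 (√(r²−h²) with h=6.8 from center) (area = (16/2)·3.164²·sin(360°/16) = 30.65 mm²); Merging all regions: the 2 present regions are separate (no shared area or edge), so areas and boundary lengths simply add and each stays a separate island — area = 123.13 mm²; the r=12 sphere at (2.5, 14) contributes a regular 16-gon of circumradius √(12²−11.3²) = 4.039 (area = (16/2)·4.039²·sin(360°/16) = 49.93 mm²); Subtracting the remaining from the first: starting from that combined region (123.13 mm²), the r=12 sphere at (2.5, 14) misses the remaining region (no effect) — area = 123.13 mm². So its area = 123.13 mm². Layer 54 (z = 5.4): the r=5.5 sphere slices to a regular 16-gon of circumradius 5.499 (√(r²−h²) with h=0.1 from center) (area = (16/2)·5.499²·sin(360°/16) = 92.58 mm²); the r=7.5 sphere at (11.5, 16) contributes a regular 16-gon of circumradius √(7.5²−7.1²) = 2.417 (area = (16/2)·2.417²·sin(360°/16) = 17.88 mm²); Merging all regions: the 2 present regions are separate (no shared area or edge), so areas and boundary lengths simply add and each stays a separate island — area = 110.46 mm²; the r=12 sphere at (2.5, 14) contributes a regular 16-gon of circumradius √(12²−11.6²) = 3.072 (area = (16/2)·3.072²·sin(360°/16) = 28.90 mm²); Subtracting the remaining from the first: starting from the result so far (110.46 mm²), the r=12 sphere at (2.5, 14) misses the remaining region (no effect) — area = 110.46 mm². So its area = 110.46 mm². Layer 57 is larger (123.13 vs 110.46 mm²).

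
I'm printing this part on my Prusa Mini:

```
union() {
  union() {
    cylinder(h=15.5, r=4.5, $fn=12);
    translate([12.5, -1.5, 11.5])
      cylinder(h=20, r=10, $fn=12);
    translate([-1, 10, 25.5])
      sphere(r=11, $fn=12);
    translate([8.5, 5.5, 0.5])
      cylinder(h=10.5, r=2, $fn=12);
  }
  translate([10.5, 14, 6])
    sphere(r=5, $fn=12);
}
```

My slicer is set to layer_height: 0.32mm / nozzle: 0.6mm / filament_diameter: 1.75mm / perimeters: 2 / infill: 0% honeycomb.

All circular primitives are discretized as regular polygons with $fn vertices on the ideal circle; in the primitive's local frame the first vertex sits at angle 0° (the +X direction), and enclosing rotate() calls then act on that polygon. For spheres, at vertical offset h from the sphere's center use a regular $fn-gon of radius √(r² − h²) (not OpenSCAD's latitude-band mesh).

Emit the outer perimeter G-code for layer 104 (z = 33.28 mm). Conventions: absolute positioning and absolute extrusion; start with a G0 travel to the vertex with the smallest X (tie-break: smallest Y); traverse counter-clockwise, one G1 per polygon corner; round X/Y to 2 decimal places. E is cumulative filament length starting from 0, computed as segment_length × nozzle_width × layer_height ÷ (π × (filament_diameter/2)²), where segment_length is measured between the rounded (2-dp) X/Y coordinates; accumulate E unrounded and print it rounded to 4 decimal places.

At z = 33.28 mm: the cylinder is not intersected at this z (z outside [0, 15.5]); the cylinder at (12.5, -1.5) is not intersected at this z (z outside [11.5, 31.5]); the r=11 sphere at (-1, 10) slices to a regular 12-gon of circumradius 7.776 (√(r²−h²) with h=7.78 from center); the cylinder at (8.5, 5.5) is not intersected at this z (z outside [0.5, 11]); Merging all regions: only the r=11 sphere at (-1, 10) is present, so the union is just that shape — 1 connected region; the sphere at (10.5, 14) is absent (|z−center|=27.280 > r=5); Taking the union: only the result so far is present, so the union is just that shape — 1 connected region. The outline is a single polygon with 12 vertices. Extrusion per mm of travel: 0.6 × 0.32 / (π × 0.875²) = 0.079824. Accumulating E over each segment gives final E = 3.8555.

G0 X-8.78 Y10.00 Z33.28
G1 X-7.73 Y6.11 E0.3216
G1 X-4.89 Y3.27 E0.6422
G1 X-1.00 Y2.22 E0.9639
G1 X2.89 Y3.27 E1.2855
G1 X5.73 Y6.11 E1.6061
G1 X6.78 Y10.00 E1.9277
G1 X5.73 Y13.89 E2.2494
G1 X2.89 Y16.73 E2.5700
G1 X-1.00 Y17.78 E2.8916
G1 X-4.89 Y16.73 E3.2132
G1 X-7.73 Y13.89 E3.5338
G1 X-8.78 Y10.00 E3.8555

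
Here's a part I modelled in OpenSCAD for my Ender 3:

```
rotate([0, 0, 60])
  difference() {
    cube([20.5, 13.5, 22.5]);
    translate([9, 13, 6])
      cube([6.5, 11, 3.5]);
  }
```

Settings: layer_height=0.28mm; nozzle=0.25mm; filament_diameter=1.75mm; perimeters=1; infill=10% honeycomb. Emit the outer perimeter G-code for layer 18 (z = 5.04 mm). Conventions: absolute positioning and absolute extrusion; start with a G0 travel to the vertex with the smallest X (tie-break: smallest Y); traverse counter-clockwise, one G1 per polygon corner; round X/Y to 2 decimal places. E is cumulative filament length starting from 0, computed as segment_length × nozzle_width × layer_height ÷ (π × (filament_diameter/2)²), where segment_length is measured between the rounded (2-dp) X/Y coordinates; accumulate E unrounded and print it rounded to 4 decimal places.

At z = 5.04 mm: the 20.5×13.5 cube contributes its full rectangle; the cube at (9, 13) is not intersected at this z (z outside [6, 9.5]); Taking the first minus the rest: none of the subtracted shapes is present at this height, so the 20.5×13.5 cube is unchanged — 1 connected region; (whole slice rotated 60° about Z — lengths, areas and connectivity unchanged). The outline is a single polygon with 4 vertices. Extrusion per mm of travel: 0.25 × 0.28 / (π × 0.875²) = 0.029103. Accumulating E over each segment gives final E = 1.9787.

G0 X-11.69 Y6.75 Z5.04
G1 X0.00 Y0.00 E0.3929
G1 X10.25 Y17.75 E0.9894
G1 X-1.44 Y24.50 E1.3822
G1 X-11.69 Y6.75 E1.9787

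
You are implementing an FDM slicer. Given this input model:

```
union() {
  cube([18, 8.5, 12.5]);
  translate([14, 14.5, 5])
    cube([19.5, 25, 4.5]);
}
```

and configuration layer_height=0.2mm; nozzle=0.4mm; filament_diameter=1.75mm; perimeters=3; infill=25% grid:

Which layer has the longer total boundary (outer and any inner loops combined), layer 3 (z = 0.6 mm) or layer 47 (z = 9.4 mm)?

layer 47 (z = 9.4 mm)

Layer 3 (z = 0.6): the cube is present — its section is the full 18×8.5 rectangle (perimeter 53.00 mm); the cube at (14, 14.5) is absent (z outside [5, 9.5]); Taking the union: only the 18×8.5 cube is present, so the union is just that shape — boundary = 53.00 mm. So its perimeter = 53.00 mm. Layer 47 (z = 9.4): the 18×8.5 cube contributes its full rectangle (perimeter 53.00 mm); the cube at (14, 14.5) is present — its section is the full 19.5×25 rectangle (perimeter 89.00 mm); Combining (union): the 2 present regions are separate (no shared area or edge), so areas and boundary lengths simply add and each stays a separate island — boundary = 142.00 mm. So its perimeter = 142.00 mm. Layer 47 is larger (142.00 vs 53.00 mm).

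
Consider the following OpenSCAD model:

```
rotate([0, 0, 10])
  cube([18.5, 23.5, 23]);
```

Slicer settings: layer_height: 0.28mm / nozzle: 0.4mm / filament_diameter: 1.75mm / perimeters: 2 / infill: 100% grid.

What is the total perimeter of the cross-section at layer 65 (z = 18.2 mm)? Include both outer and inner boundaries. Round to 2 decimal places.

84.00 mm

At z = 18.2 mm: the cube (footprint 18.5×23.5) is included at this height (perimeter 84.00 mm); (whole slice rotated 10° about Z — lengths, areas and connectivity unchanged). Overall, the cross-section is a single solid region. Total boundary length (outer) = 84.00 mm.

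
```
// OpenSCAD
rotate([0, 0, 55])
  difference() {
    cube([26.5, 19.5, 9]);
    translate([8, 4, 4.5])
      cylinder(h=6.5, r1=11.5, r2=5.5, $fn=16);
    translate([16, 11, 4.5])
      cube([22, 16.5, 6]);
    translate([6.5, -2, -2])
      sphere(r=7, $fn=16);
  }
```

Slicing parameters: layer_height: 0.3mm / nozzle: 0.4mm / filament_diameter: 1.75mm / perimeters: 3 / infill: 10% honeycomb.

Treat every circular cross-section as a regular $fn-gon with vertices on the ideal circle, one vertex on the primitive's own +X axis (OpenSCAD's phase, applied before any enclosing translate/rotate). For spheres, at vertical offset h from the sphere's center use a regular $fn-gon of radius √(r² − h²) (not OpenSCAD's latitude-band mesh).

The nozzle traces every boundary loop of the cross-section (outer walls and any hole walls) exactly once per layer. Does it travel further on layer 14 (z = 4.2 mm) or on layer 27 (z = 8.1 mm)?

Layer 14 (z = 4.2): the cube (footprint 26.5×19.5) is included at this height (perimeter 92.00 mm); the cone at (8, 4) is not intersected at this z (z outside [4.5, 11]); the cube at (16, 11) is not intersected at this z (z outside [4.5, 10.5]); the r=7 sphere at (6.5, -2) contributes a regular 16-gon of circumradius √(7²−6.2²) = 3.250 (perimeter = 2·16·3.250·sin(180°/16) = 20.29 mm); Subtracting the remaining from the first: starting from the 26.5×19.5 cube, the r=7 sphere at (6.5, -2) partially overlaps it — only the 4.23 mm² overlap (of its 32.33 mm²) is removed, clipping the outline — boundary = 92.79 mm; (rotated 55° about Z; rotation is an isometry so areas/perimeters/island counts are preserved). So its perimeter = 92.79 mm. Layer 27 (z = 8.1): the 26.5×19.5 cube contributes its full rectangle (perimeter 92.00 mm); the cone at (8, 4) contributes a regular 16-gon of circumradius 8.177 (interpolated between r1=11.5 and r2=5.5 at t=0.554) (perimeter = 2·16·8.177·sin(180°/16) = 51.05 mm); the cube at (16, 11) (footprint 22×16.5) is included at this height (perimeter 77.00 mm); the sphere at (6.5, -2) does not reach this height (|z−center|=10.100 > r=7); Taking the first minus the rest: starting from the 26.5×19.5 cube, the cone at (8, 4) partially overlaps it — only the 164.07 mm² overlap (of its 204.70 mm²) is removed, clipping the outline; the 22×16.5 cube at (16, 11) partially overlaps it — only the 89.25 mm² overlap (of its 363.00 mm²) is removed, clipping the outline — boundary = 108.46 mm; (whole slice rotated 55° about Z — lengths, areas and connectivity unchanged). So its perimeter = 108.46 mm. Layer 27 is larger (108.46 vs 92.79 mm).

layer 27 (z = 8.1 mm)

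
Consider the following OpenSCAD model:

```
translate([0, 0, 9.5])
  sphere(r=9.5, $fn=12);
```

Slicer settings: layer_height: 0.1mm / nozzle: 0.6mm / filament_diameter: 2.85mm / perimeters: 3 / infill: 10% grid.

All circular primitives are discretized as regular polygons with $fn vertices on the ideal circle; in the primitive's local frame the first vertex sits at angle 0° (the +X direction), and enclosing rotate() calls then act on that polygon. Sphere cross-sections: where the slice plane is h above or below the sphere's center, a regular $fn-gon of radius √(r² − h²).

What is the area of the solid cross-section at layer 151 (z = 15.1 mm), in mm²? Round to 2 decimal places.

176.67 mm²

At z = 15.1 mm: the r=9.5 sphere slices to a regular 12-gon of circumradius 7.674 (√(r²−h²) with h=5.6 from center) (area = (12/2)·7.674²·sin(360°/12) = 176.67 mm²). Overall, the cross-section is a single solid region. Net area = 176.67 mm².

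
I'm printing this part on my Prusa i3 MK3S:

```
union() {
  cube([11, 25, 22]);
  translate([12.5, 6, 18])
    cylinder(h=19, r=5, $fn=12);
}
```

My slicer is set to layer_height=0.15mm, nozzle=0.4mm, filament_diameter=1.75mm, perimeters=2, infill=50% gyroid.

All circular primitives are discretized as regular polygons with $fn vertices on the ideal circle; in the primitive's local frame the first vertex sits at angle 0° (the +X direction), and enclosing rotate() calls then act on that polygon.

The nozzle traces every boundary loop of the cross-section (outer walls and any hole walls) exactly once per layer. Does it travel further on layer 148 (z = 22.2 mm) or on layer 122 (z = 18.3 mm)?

Layer 148 (z = 22.2): the cube is not intersected at this z (z outside [0, 22]); the r=5 cylinder at (12.5, 6) contributes a regular 12-gon of circumradius 5 (perimeter = 2·12·5.000·sin(180°/12) = 31.06 mm); Combining (union): only the r=5 cylinder at (12.5, 6) is present, so the union is just that shape — boundary = 31.06 mm. So its perimeter = 31.06 mm. Layer 122 (z = 18.3): the 11×25 cube contributes its full rectangle (perimeter 72.00 mm); the r=5 cylinder at (12.5, 6) gives a regular 12-gon of circumradius 5 (constant along its height) (perimeter = 2·12·5.000·sin(180°/12) = 31.06 mm); Combining (union): the regions partially overlap (shared area 23.10 mm²), so the edge portions inside another operand are dropped and the merged outline is re-measured after clipping — boundary = 81.44 mm. So its perimeter = 81.44 mm. Layer 122 is larger (81.44 vs 31.06 mm).

layer 122 (z = 18.3 mm)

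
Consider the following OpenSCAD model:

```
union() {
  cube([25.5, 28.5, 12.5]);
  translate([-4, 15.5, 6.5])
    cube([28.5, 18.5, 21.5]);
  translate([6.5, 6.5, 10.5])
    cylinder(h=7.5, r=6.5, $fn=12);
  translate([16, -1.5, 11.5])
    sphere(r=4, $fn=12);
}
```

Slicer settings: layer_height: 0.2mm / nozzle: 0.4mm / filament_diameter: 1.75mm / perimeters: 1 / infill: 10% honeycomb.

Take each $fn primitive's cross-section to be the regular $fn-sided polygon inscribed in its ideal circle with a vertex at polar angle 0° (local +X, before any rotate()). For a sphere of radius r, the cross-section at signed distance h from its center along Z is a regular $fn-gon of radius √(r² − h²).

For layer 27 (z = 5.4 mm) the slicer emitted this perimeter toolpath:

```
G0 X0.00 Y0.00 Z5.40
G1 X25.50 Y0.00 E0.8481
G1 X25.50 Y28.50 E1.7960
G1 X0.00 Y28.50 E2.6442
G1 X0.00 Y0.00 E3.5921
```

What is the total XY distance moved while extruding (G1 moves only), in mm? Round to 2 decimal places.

108.00 mm

Sum the Euclidean lengths of each G1 segment: total = 108.00 mm.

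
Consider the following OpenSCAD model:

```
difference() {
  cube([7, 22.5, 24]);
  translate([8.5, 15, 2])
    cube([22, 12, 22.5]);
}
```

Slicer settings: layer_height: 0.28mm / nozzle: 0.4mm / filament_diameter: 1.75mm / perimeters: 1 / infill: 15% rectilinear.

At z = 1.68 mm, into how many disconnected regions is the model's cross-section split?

At z = 1.68 mm: the cube is present — its section is the full 7×22.5 rectangle; the cube at (8.5, 15) is not intersected at this z (z outside [2, 24.5]); Taking the first minus the rest: none of the subtracted shapes is present at this height, so the 7×22.5 cube is unchanged — 1 connected region. The result has 1 disconnected region.

1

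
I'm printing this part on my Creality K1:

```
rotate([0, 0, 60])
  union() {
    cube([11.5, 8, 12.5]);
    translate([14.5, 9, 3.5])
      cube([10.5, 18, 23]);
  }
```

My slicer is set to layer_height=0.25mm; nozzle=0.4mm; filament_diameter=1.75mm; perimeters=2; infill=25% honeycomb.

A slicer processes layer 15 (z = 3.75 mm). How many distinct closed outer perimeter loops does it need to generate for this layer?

2

At z = 3.75 mm: the cube (footprint 11.5×8) is included at this height; the 10.5×18 cube at (14.5, 9) contributes its full rectangle; Combining (union): the 2 present regions are separate (no shared area or edge), so areas and boundary lengths simply add and each stays a separate island — 2 connected regions; (whole slice rotated 60° about Z — lengths, areas and connectivity unchanged). The result has 2 disconnected regions.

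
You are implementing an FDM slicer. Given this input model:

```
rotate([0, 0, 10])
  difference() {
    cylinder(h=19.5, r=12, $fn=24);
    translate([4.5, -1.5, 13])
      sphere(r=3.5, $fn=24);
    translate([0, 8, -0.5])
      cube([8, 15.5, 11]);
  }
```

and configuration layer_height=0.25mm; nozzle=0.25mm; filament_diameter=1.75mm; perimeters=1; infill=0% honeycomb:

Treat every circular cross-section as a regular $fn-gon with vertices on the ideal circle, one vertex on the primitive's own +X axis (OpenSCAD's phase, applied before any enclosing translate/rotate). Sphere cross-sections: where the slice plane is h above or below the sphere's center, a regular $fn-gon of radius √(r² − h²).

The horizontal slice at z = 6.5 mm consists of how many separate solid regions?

At z = 6.5 mm: the cylinder: section is a regular 24-gon, circumradius r=12; the sphere at (4.5, -1.5) is not intersected at this z (|z−center|=6.500 > r=3.5); the cube at (0, 8) (footprint 8×15.5) is included at this height; Subtracting the remaining from the first: starting from the r=12 cylinder, the 8×15.5 cube at (0, 8) partially overlaps it — only the 23.70 mm² overlap (of its 124.00 mm²) is removed, clipping the outline — 1 connected region; (whole slice rotated 10° about Z — lengths, areas and connectivity unchanged). The result has 1 disconnected region.

1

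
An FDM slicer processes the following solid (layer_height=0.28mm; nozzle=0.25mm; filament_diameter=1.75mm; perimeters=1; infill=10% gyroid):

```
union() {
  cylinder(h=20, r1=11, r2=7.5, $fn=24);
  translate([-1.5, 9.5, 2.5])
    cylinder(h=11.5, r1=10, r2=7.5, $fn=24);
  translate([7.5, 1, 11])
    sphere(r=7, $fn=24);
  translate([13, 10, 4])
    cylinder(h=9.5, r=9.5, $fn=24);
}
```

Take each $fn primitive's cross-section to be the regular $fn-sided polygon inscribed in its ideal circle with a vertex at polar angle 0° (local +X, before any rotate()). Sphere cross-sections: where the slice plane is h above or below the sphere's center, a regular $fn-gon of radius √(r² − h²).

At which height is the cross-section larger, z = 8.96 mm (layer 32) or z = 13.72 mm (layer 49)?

layer 32 (z = 8.96 mm)

Layer 32 (z = 8.96): the cone contributes a regular 24-gon of circumradius 9.432 (interpolated between r1=11 and r2=7.5 at t=0.448) (area = (24/2)·9.432²·sin(360°/24) = 276.30 mm²); the cone at (-1.5, 9.5) contributes a regular 24-gon of circumradius 8.596 (interpolated between r1=10 and r2=7.5 at t=0.562) (area = (24/2)·8.596²·sin(360°/24) = 229.47 mm²); the r=7 sphere at (7.5, 1) contributes a regular 24-gon of circumradius √(7²−2.04²) = 6.696 (area = (24/2)·6.696²·sin(360°/24) = 139.26 mm²); the r=9.5 cylinder at (13, 10) gives a regular 24-gon of circumradius 9.5 (constant along its height) (area = (24/2)·9.500²·sin(360°/24) = 280.30 mm²); Taking the union: the regions partially overlap — summed areas 925.34 mm² minus the doubly-counted overlap 237.63 mm² gives 687.71 mm² — area = 687.71 mm². So its area = 687.71 mm². Layer 49 (z = 13.72): the cone contributes a regular 24-gon of circumradius 8.599 (interpolated between r1=11 and r2=7.5 at t=0.686) (area = (24/2)·8.599²·sin(360°/24) = 229.65 mm²); the cone at (-1.5, 9.5) contributes a regular 24-gon of circumradius 7.561 (interpolated between r1=10 and r2=7.5 at t=0.976) (area = (24/2)·7.561²·sin(360°/24) = 177.55 mm²); the sphere at (7.5, 1): section is a regular 24-gon, circumradius = √(r²−h²) = √(7²−2.72²) = 6.450 (area = (24/2)·6.450²·sin(360°/24) = 129.21 mm²); the cylinder at (13, 10) is absent (z outside [4, 13.5]); Merging all regions: the regions partially overlap — summed areas 536.41 mm² minus the doubly-counted overlap 124.06 mm² gives 412.35 mm² — area = 412.35 mm². So its area = 412.35 mm². Layer 32 is larger (687.71 vs 412.35 mm²).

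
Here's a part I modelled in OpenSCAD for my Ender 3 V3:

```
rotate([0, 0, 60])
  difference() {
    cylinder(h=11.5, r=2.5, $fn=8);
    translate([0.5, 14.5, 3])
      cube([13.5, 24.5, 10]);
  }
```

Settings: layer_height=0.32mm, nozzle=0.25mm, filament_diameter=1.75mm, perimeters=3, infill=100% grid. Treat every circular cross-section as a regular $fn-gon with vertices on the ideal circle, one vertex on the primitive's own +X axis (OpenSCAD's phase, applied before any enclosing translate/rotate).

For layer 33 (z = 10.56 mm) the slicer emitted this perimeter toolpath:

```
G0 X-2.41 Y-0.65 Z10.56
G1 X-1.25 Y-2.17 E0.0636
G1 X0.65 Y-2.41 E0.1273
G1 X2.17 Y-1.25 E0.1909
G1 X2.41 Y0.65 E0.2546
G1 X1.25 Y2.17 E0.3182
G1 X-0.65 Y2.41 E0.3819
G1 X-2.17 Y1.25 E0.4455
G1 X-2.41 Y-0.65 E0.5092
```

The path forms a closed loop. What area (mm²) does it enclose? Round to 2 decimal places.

Apply the shoelace formula to the sequence of (X, Y) vertices; enclosed area = 17.68 mm².

17.68 mm²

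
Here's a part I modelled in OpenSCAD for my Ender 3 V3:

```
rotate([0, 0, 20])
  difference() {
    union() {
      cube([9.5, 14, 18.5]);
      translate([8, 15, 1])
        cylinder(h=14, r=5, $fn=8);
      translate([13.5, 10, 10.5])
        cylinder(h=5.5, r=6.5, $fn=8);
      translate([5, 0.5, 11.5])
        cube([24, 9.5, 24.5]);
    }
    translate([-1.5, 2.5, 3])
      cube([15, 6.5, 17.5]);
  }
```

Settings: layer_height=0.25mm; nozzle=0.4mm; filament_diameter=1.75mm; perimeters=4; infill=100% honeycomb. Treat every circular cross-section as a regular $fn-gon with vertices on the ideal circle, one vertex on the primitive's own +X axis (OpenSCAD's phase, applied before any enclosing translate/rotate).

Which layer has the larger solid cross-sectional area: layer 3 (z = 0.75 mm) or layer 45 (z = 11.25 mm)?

layer 45 (z = 11.25 mm)

Layer 3 (z = 0.75): the 9.5×14 cube contributes its full rectangle (area 133.00 mm²); the cylinder at (8, 15) is not intersected at this z (z outside [1, 15]); the cylinder at (13.5, 10) is not intersected at this z (z outside [10.5, 16]); the cube at (5, 0.5) is not intersected at this z (z outside [11.5, 36]); Combining (union): only the 9.5×14 cube is present, so the union is just that shape — area = 133.00 mm²; the cube at (-1.5, 2.5) does not reach this height (z outside [3, 20.5]); Taking the first minus the rest: none of the subtracted shapes is present at this height, so the result so far is unchanged — area = 133.00 mm²; (rotated 20° about Z; rotation is an isometry so areas/perimeters/island counts are preserved). So its area = 133.00 mm². Layer 45 (z = 11.25): the cube (footprint 9.5×14) is included at this height (area 133.00 mm²); the r=5 cylinder at (8, 15) gives a regular 8-gon of circumradius 5 (constant along its height) (area = (8/2)·5.000²·sin(360°/8) = 70.71 mm²); the r=6.5 cylinder at (13.5, 10) contributes a regular 8-gon of circumradius 6.5 (area = (8/2)·6.500²·sin(360°/8) = 119.50 mm²); the cube at (5, 0.5) is absent (z outside [11.5, 36]); Taking the union: the regions partially overlap — summed areas 323.21 mm² minus the doubly-counted overlap 45.13 mm² gives 278.08 mm² — area = 278.08 mm²; the 15×6.5 cube at (-1.5, 2.5) contributes its full rectangle (area 97.50 mm²); After the difference (first − rest): starting from that combined region (278.08 mm²), the 15×6.5 cube at (-1.5, 2.5) partially overlaps it — only the 80.44 mm² overlap (of its 97.50 mm²) is removed, clipping the outline — area = 197.64 mm²; (rotated 20° about Z; rotation is an isometry so areas/perimeters/island counts are preserved). So its area = 197.64 mm². Layer 45 is larger (197.64 vs 133.00 mm²).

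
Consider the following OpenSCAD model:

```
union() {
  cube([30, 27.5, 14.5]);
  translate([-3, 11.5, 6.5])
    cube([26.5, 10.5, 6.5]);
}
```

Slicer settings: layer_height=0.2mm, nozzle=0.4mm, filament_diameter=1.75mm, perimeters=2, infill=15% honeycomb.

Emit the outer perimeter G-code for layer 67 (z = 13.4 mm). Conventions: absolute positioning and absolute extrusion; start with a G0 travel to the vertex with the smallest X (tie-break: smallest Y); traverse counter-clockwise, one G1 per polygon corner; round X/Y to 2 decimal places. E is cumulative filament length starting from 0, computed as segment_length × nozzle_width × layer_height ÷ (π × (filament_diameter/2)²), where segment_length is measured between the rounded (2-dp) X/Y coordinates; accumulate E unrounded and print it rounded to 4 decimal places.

At z = 13.4 mm: the 30×27.5 cube contributes its full rectangle; the cube at (-3, 11.5) is not intersected at this z (z outside [6.5, 13]); Taking the union: only the 30×27.5 cube is present, so the union is just that shape — 1 connected region. The outline is a single polygon with 4 vertices. Extrusion per mm of travel: 0.4 × 0.2 / (π × 0.875²) = 0.033260. Accumulating E over each segment gives final E = 3.8249.

G0 X0.00 Y0.00 Z13.40
G1 X30.00 Y0.00 E0.9978
G1 X30.00 Y27.50 E1.9125
G1 X0.00 Y27.50 E2.9103
G1 X0.00 Y0.00 E3.8249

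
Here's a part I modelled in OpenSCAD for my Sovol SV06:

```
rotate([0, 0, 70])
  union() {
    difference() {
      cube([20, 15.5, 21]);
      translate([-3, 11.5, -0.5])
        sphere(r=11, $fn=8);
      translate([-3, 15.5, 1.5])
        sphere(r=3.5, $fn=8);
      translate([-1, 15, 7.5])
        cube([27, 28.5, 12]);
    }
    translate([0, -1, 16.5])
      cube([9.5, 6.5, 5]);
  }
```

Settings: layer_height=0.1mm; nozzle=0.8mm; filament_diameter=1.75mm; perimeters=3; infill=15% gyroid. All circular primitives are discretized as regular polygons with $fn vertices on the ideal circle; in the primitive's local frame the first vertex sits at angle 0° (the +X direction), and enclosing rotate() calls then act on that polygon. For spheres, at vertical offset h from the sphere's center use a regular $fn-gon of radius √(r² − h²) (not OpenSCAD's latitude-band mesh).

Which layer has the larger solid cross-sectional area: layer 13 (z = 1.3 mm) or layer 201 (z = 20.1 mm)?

Layer 13 (z = 1.3): the 20×15.5 cube contributes its full rectangle (area 310.00 mm²); the sphere at (-3, 11.5): section is a regular 8-gon, circumradius = √(r²−h²) = √(11²−1.8²) = 10.852 (area = (8/2)·10.852²·sin(360°/8) = 333.08 mm²); the r=3.5 sphere at (-3, 15.5) contributes a regular 8-gon of circumradius √(3.5²−0.2²) = 3.494 (area = (8/2)·3.494²·sin(360°/8) = 34.54 mm²); the cube at (-1, 15) is not intersected at this z (z outside [7.5, 19.5]); Taking the first minus the rest: starting from the 20×15.5 cube (310.00 mm²), the r=11 sphere at (-3, 11.5) partially overlaps it — only the 80.67 mm² overlap (of its 333.08 mm²) is removed, clipping the outline; the r=3.5 sphere at (-3, 15.5) misses the remaining region (no effect) — area = 229.33 mm²; the cube at (0, -1) is absent (z outside [16.5, 21.5]); Taking the union: only the result so far is present, so the union is just that shape — area = 229.33 mm²; (whole slice rotated 70° about Z — lengths, areas and connectivity unchanged). So its area = 229.33 mm². Layer 201 (z = 20.1): the cube is present — its section is the full 20×15.5 rectangle (area 310.00 mm²); the sphere at (-3, 11.5) does not reach this height (|z−center|=20.600 > r=11); the sphere at (-3, 15.5) is absent (|z−center|=18.600 > r=3.5); the cube at (-1, 15) is not intersected at this z (z outside [7.5, 19.5]); Taking the first minus the rest: none of the subtracted shapes is present at this height, so the 20×15.5 cube is unchanged — area = 310.00 mm²; the cube at (0, -1) (footprint 9.5×6.5) is included at this height (area 61.75 mm²); Taking the union: the regions partially overlap — summed areas 371.75 mm² minus the doubly-counted overlap 52.25 mm² gives 319.50 mm² — area = 319.50 mm²; (whole slice rotated 70° about Z — lengths, areas and connectivity unchanged). So its area = 319.50 mm². Layer 201 is larger (319.50 vs 229.33 mm²).

layer 201 (z = 20.1 mm)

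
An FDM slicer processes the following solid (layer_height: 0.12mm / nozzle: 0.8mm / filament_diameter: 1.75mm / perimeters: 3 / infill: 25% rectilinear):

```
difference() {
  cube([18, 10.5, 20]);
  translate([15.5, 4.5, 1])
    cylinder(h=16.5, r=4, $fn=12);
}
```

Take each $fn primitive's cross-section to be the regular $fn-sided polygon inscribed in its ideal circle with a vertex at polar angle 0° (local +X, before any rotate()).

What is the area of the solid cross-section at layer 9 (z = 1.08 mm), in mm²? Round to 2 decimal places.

146.86 mm²

At z = 1.08 mm: the cube is present — its section is the full 18×10.5 rectangle (area 189.00 mm²); the r=4 cylinder at (15.5, 4.5) contributes a regular 12-gon of circumradius 4 (area = (12/2)·4.000²·sin(360°/12) = 48.00 mm²); After the difference (first − rest): starting from the 18×10.5 cube (189.00 mm²), the r=4 cylinder at (15.5, 4.5) partially overlaps it — only the 42.14 mm² overlap (of its 48.00 mm²) is removed, clipping the outline — area = 146.86 mm². Overall, the cross-section is a single solid region. Net area = 146.86 mm².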